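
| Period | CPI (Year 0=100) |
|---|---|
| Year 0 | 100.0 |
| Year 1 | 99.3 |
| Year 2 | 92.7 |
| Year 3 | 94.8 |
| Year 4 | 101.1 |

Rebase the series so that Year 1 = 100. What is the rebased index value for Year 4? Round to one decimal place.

101.8

Rebased(Year 4) = 101.1 / 99.3 × 100 = 101.8127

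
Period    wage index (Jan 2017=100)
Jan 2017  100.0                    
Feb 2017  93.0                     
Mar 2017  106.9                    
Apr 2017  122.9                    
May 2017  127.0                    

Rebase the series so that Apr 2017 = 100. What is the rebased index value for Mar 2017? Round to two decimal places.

86.98

Rebased(Mar 2017) = 106.9 / 122.9 × 100 = 86.9813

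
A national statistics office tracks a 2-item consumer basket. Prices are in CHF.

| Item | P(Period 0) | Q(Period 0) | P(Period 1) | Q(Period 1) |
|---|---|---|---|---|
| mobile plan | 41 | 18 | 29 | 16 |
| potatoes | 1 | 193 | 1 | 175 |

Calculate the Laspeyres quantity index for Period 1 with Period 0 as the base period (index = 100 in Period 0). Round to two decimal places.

89.26

Laspeyres quantity index uses base-period prices as weights.
ΣP(Period 0)·Q(Period 1) = 41×16 + 1×175 = 656 + 175 = 831
ΣP(Period 0)·Q(Period 0) = 41×18 + 1×193 = 738 + 193 = 931
Index = 831 / 931 × 100 = 89.2589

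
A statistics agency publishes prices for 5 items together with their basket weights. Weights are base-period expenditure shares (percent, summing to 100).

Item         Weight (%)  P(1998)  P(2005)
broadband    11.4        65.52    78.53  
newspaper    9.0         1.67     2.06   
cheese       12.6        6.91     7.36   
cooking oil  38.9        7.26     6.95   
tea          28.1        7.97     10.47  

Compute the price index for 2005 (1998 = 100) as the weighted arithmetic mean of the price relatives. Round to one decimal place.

112.3

broadband: 11.4 × (78.53/65.52) = 11.4 × 1.198565 = 13.6636
newspaper: 9.0 × (2.06/1.67) = 9.0 × 1.233533 = 11.1018
cheese: 12.6 × (7.36/6.91) = 12.6 × 1.065123 = 13.4205
cooking oil: 38.9 × (6.95/7.26) = 38.9 × 0.957300 = 37.2390
tea: 28.1 × (10.47/7.97) = 28.1 × 1.313676 = 36.9143
Index = Σ wᵢ·(p₁ᵢ/p₀ᵢ) = 13.6636 + 11.1018 + 13.4205 + 37.2390 + 36.9143 = 112.3393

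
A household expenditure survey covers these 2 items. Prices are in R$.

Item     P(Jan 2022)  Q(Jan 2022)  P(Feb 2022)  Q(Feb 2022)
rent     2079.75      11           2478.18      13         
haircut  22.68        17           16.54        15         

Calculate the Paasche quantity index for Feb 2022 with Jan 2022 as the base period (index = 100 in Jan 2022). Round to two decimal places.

117.88

Paasche quantity index uses current-period prices as weights.
ΣP(Feb 2022)·Q(Feb 2022) = 2478.18×13 + 16.54×15 = 32216.34 + 248.1 = 32464.44
ΣP(Feb 2022)·Q(Jan 2022) = 2478.18×11 + 16.54×17 = 27259.98 + 281.18 = 27541.16
Index = 32464.44 / 27541.16 × 100 = 117.8761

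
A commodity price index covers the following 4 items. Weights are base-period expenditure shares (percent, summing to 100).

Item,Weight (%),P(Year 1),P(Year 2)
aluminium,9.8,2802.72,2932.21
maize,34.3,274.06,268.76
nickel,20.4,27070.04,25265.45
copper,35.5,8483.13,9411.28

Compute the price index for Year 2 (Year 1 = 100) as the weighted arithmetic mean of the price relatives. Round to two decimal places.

aluminium: 9.8 × (2932.21/2802.72) = 9.8 × 1.046202 = 10.2528
maize: 34.3 × (268.76/274.06) = 34.3 × 0.980661 = 33.6367
nickel: 20.4 × (25265.45/27070.04) = 20.4 × 0.933336 = 19.0401
copper: 35.5 × (9411.28/8483.13) = 35.5 × 1.109411 = 39.3841
Index = Σ wᵢ·(p₁ᵢ/p₀ᵢ) = 10.2528 + 33.6367 + 19.0401 + 39.3841 = 102.3136

102.31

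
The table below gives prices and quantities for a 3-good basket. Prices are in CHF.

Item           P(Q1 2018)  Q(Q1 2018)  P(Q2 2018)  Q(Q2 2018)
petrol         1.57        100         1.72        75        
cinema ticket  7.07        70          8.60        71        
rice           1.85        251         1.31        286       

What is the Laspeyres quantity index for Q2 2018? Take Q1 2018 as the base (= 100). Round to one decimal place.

102.9

Laspeyres quantity index uses base-period prices as weights.
ΣP(Q1 2018)·Q(Q2 2018) = 1.57×75 + 7.07×71 + 1.85×286 = 117.75 + 501.97 + 529.1 = 1148.82
ΣP(Q1 2018)·Q(Q1 2018) = 1.57×100 + 7.07×70 + 1.85×251 = 157 + 494.9 + 464.35 = 1116.25
Index = 1148.82 / 1116.25 × 100 = 102.9178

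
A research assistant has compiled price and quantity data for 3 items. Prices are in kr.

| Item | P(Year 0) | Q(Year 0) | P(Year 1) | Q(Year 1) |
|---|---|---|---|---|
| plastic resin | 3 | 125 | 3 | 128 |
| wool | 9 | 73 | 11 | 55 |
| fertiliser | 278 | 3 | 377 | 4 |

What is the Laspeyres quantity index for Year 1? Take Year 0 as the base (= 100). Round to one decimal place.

106.7

Laspeyres quantity index uses base-period prices as weights.
ΣP(Year 0)·Q(Year 1) = 3×128 + 9×55 + 278×4 = 384 + 495 + 1112 = 1991
ΣP(Year 0)·Q(Year 0) = 3×125 + 9×73 + 278×3 = 375 + 657 + 834 = 1866
Index = 1991 / 1866 × 100 = 106.6988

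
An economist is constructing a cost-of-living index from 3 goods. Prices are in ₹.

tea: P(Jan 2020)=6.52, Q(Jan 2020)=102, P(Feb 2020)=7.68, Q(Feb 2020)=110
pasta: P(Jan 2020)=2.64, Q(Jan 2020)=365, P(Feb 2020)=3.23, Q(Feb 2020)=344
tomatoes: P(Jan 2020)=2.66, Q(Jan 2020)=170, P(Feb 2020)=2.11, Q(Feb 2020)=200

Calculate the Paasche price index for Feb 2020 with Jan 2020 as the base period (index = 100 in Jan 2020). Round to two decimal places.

Paasche price index uses current-period quantities as weights.
ΣP(Feb 2020)·Q(Feb 2020) = 7.68×110 + 3.23×344 + 2.11×200 = 844.8 + 1111.12 + 422 = 2377.92
ΣP(Jan 2020)·Q(Feb 2020) = 6.52×110 + 2.64×344 + 2.66×200 = 717.2 + 908.16 + 532 = 2157.36
Index = 2377.92 / 2157.36 × 100 = 110.2236

110.22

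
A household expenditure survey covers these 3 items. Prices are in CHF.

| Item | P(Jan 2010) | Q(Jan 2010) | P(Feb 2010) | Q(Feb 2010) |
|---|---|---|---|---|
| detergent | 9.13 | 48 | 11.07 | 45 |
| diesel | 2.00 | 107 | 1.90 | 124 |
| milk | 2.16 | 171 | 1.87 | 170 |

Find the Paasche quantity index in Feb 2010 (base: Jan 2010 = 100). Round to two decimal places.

99.74

Paasche quantity index uses current-period prices as weights.
ΣP(Feb 2010)·Q(Feb 2010) = 11.07×45 + 1.90×124 + 1.87×170 = 498.15 + 235.6 + 317.9 = 1051.65
ΣP(Feb 2010)·Q(Jan 2010) = 11.07×48 + 1.90×107 + 1.87×171 = 531.36 + 203.3 + 319.77 = 1054.43
Index = 1051.65 / 1054.43 × 100 = 99.7364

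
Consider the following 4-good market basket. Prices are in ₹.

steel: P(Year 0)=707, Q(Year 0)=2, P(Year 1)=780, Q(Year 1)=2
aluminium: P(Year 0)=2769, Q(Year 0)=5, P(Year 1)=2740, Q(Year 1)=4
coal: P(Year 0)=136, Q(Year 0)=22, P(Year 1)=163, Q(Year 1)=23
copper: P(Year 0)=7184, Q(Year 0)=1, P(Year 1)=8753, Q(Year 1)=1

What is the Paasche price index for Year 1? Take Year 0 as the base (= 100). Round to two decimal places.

109.74

Paasche price index uses current-period quantities as weights.
ΣP(Year 1)·Q(Year 1) = 780×2 + 2740×4 + 163×23 + 8753×1 = 1560 + 10960 + 3749 + 8753 = 25022
ΣP(Year 0)·Q(Year 1) = 707×2 + 2769×4 + 136×23 + 7184×1 = 1414 + 11076 + 3128 + 7184 = 22802
Index = 25022 / 22802 × 100 = 109.7360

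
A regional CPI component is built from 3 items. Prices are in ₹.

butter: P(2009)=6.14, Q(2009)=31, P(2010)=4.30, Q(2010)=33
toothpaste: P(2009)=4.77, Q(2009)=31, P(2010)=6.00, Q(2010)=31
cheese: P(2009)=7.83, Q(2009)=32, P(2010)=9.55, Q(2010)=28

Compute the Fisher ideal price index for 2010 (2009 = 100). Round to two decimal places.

105.31

Laspeyres component (base-period weights):
ΣP(2010)Q(2009) = 4.30×31 + 6.00×31 + 9.55×32 = 133.3 + 186 + 305.6 = 624.9
ΣP(2009)Q(2009) = 6.14×31 + 4.77×31 + 7.83×32 = 190.34 + 147.87 + 250.56 = 588.77
L = 624.9 / 588.77 × 100 = 106.1365
Paasche component (current-period weights):
ΣP(2010)Q(2010) = 4.30×33 + 6.00×31 + 9.55×28 = 141.9 + 186 + 267.4 = 595.3
ΣP(2009)Q(2010) = 6.14×33 + 4.77×31 + 7.83×28 = 202.62 + 147.87 + 219.24 = 569.73
P = 595.3 / 569.73 × 100 = 104.4881
Fisher = √(L × P) = √(106.1365 × 104.4881) = 105.3091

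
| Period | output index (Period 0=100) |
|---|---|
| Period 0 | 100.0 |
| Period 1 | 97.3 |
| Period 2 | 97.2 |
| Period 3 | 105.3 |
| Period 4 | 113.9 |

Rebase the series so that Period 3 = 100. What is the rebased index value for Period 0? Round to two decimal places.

94.97

Rebased(Period 0) = 100.0 / 105.3 × 100 = 94.9668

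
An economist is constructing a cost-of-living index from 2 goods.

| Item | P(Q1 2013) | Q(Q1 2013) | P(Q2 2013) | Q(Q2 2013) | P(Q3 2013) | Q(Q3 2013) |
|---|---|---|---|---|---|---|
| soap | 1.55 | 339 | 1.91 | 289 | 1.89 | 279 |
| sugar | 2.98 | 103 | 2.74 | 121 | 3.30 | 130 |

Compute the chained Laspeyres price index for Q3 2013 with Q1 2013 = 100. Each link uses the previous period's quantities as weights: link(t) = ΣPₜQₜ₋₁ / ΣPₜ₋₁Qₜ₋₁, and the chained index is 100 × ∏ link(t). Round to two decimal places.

Link Q1 2013→Q2 2013:
ΣP(Q2 2013)Q(Q1 2013) = 1.91×339 + 2.74×103 = 647.49 + 282.22 = 929.71
ΣP(Q1 2013)Q(Q1 2013) = 1.55×339 + 2.98×103 = 525.45 + 306.94 = 832.39
link = 929.71/832.39 = 1.116916
Link Q2 2013→Q3 2013:
ΣP(Q3 2013)Q(Q2 2013) = 1.89×289 + 3.30×121 = 546.21 + 399.3 = 945.51
ΣP(Q2 2013)Q(Q2 2013) = 1.91×289 + 2.74×121 = 551.99 + 331.54 = 883.53
link = 945.51/883.53 = 1.070150
Chained index = 100 × 1.116916 × 1.070150 = 119.5268

119.53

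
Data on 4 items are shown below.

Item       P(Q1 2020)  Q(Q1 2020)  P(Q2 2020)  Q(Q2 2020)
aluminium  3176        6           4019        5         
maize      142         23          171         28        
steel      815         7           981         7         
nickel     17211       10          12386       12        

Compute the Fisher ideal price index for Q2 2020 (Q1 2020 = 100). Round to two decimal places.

78.52

Laspeyres component (base-period weights):
ΣP(Q2 2020)Q(Q1 2020) = 4019×6 + 171×23 + 981×7 + 12386×10 = 24114 + 3933 + 6867 + 123860 = 158774
ΣP(Q1 2020)Q(Q1 2020) = 3176×6 + 142×23 + 815×7 + 17211×10 = 19056 + 3266 + 5705 + 172110 = 200137
L = 158774 / 200137 × 100 = 79.3327
Paasche component (current-period weights):
ΣP(Q2 2020)Q(Q2 2020) = 4019×5 + 171×28 + 981×7 + 12386×12 = 20095 + 4788 + 6867 + 148632 = 180382
ΣP(Q1 2020)Q(Q2 2020) = 3176×5 + 142×28 + 815×7 + 17211×12 = 15880 + 3976 + 5705 + 206532 = 232093
P = 180382 / 232093 × 100 = 77.7197
Fisher = √(L × P) = √(79.3327 × 77.7197) = 78.5220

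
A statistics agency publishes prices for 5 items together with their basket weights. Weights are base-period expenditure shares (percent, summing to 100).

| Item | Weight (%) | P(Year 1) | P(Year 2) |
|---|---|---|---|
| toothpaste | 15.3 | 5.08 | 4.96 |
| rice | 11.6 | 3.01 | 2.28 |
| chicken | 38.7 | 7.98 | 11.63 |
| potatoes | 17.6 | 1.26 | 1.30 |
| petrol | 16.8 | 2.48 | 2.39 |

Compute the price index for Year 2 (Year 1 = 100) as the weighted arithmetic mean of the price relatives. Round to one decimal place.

toothpaste: 15.3 × (4.96/5.08) = 15.3 × 0.976378 = 14.9386
rice: 11.6 × (2.28/3.01) = 11.6 × 0.757475 = 8.7867
chicken: 38.7 × (11.63/7.98) = 38.7 × 1.457393 = 56.4011
potatoes: 17.6 × (1.30/1.26) = 17.6 × 1.031746 = 18.1587
petrol: 16.8 × (2.39/2.48) = 16.8 × 0.963710 = 16.1903
Index = Σ wᵢ·(p₁ᵢ/p₀ᵢ) = 14.9386 + 8.7867 + 56.4011 + 18.1587 + 16.1903 = 114.4755

114.5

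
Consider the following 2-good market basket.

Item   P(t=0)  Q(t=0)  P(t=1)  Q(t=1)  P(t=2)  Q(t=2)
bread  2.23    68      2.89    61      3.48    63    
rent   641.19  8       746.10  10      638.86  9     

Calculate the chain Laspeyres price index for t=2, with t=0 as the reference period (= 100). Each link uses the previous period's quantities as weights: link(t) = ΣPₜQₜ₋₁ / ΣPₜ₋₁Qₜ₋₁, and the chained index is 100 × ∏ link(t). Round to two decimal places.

Link t=0→t=1:
ΣP(t=1)Q(t=0) = 2.89×68 + 746.10×8 = 196.52 + 5968.8 = 6165.32
ΣP(t=0)Q(t=0) = 2.23×68 + 641.19×8 = 151.64 + 5129.52 = 5281.16
link = 6165.32/5281.16 = 1.167418
Link t=1→t=2:
ΣP(t=2)Q(t=1) = 3.48×61 + 638.86×10 = 212.28 + 6388.6 = 6600.88
ΣP(t=1)Q(t=1) = 2.89×61 + 746.10×10 = 176.29 + 7461 = 7637.29
link = 6600.88/7637.29 = 0.864296
Chained index = 100 × 1.167418 × 0.864296 = 100.8995

100.90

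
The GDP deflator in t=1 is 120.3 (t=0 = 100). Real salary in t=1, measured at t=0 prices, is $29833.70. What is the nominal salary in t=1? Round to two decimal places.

35889.94

Nominal = Real × (Index/100) = 29833.70 × (120.3/100)
        = 29833.70 × 1.203 = 35889.9411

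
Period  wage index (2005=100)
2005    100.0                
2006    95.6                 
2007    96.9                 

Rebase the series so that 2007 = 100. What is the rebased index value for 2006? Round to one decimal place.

98.7

Rebased(2006) = 95.6 / 96.9 × 100 = 98.6584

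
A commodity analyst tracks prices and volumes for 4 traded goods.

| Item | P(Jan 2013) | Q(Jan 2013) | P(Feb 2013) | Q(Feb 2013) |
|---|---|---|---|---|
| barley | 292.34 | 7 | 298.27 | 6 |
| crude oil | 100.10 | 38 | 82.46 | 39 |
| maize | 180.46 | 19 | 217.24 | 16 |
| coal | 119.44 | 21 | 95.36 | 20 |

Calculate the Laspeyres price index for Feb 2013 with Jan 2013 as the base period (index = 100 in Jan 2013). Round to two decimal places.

96.30

Laspeyres price index uses base-period quantities as weights.
ΣP(Feb 2013)·Q(Jan 2013) = 298.27×7 + 82.46×38 + 217.24×19 + 95.36×21 = 2087.89 + 3133.48 + 4127.56 + 2002.56 = 11351.49
ΣP(Jan 2013)·Q(Jan 2013) = 292.34×7 + 100.10×38 + 180.46×19 + 119.44×21 = 2046.38 + 3803.8 + 3428.74 + 2508.24 = 11787.16
Index = 11351.49 / 11787.16 × 100 = 96.3039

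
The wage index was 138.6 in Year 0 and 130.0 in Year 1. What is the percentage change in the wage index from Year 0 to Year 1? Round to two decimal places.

-6.20%

Change = (130.0 − 138.6) / 138.6 × 100
       = -8.6 / 138.6 × 100 = -6.2049%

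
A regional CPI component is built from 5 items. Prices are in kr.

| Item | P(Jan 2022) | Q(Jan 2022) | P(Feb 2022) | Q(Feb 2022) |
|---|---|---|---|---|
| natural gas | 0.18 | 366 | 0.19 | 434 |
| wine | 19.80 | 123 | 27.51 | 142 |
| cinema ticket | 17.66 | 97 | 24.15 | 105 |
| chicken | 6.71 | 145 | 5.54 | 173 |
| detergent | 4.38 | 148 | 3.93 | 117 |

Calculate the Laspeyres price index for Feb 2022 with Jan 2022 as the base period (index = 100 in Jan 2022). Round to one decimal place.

123.1

Laspeyres price index uses base-period quantities as weights.
ΣP(Feb 2022)·Q(Jan 2022) = 0.19×366 + 27.51×123 + 24.15×97 + 5.54×145 + 3.93×148 = 69.54 + 3383.73 + 2342.55 + 803.3 + 581.64 = 7180.76
ΣP(Jan 2022)·Q(Jan 2022) = 0.18×366 + 19.80×123 + 17.66×97 + 6.71×145 + 4.38×148 = 65.88 + 2435.4 + 1713.02 + 972.95 + 648.24 = 5835.49
Index = 7180.76 / 5835.49 × 100 = 123.0532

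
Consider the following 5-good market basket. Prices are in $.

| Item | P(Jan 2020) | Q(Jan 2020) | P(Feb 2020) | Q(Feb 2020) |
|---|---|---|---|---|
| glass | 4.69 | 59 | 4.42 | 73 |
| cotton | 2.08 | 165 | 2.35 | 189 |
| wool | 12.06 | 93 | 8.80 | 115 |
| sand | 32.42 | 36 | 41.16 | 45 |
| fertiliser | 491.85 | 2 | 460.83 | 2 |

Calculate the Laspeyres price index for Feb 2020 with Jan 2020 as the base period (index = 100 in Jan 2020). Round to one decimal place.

Laspeyres price index uses base-period quantities as weights.
ΣP(Feb 2020)·Q(Jan 2020) = 4.42×59 + 2.35×165 + 8.80×93 + 41.16×36 + 460.83×2 = 260.78 + 387.75 + 818.4 + 1481.76 + 921.66 = 3870.35
ΣP(Jan 2020)·Q(Jan 2020) = 4.69×59 + 2.08×165 + 12.06×93 + 32.42×36 + 491.85×2 = 276.71 + 343.2 + 1121.58 + 1167.12 + 983.7 = 3892.31
Index = 3870.35 / 3892.31 × 100 = 99.4358

99.4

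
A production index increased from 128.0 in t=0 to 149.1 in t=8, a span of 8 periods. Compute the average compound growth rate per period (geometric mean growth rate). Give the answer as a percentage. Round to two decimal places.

1.93%

Growth factor = (149.1/128.0)^(1/8) = (1.164844)^(1/8) = 1.019256
Growth rate = 1.019256 − 1 = 0.019256 = 1.9256%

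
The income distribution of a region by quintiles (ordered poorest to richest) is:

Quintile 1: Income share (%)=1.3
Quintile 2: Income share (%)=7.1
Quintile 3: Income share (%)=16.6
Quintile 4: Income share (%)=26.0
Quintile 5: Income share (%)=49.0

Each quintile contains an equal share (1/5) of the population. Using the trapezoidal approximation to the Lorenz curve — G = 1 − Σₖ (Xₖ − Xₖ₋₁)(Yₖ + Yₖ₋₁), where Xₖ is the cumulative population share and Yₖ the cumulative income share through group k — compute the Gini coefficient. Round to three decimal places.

Cumulative income shares Yₖ: 0.0130, 0.0840, 0.2500, 0.5100, 1.0000
Σ (Xₖ−Xₖ₋₁)(Yₖ+Yₖ₋₁) = (1/5)(0.0130+0.0000) + (1/5)(0.0840+0.0130) + (1/5)(0.2500+0.0840) + (1/5)(0.5100+0.2500) + (1/5)(1.0000+0.5100)
  = 0.0026 + 0.0194 + 0.0668 + 0.1520 + 0.3020 = 0.5428
G = 1 − 0.5428 = 0.4572

0.457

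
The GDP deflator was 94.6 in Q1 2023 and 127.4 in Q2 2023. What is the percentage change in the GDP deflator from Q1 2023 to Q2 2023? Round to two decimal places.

34.67%

Change = (127.4 − 94.6) / 94.6 × 100
       = 32.8 / 94.6 × 100 = 34.6723%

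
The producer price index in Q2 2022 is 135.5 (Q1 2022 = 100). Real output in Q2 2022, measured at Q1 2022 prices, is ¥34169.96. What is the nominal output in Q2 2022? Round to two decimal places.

Nominal = Real × (Index/100) = 34169.96 × (135.5/100)
        = 34169.96 × 1.355 = 46300.2958

46300.30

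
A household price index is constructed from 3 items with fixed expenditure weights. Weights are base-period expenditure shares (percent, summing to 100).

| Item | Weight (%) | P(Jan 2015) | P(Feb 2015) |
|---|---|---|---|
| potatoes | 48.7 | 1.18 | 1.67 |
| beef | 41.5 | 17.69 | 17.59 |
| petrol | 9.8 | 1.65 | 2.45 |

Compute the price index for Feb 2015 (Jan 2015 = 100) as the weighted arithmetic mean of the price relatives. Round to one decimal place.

124.7

potatoes: 48.7 × (1.67/1.18) = 48.7 × 1.415254 = 68.9229
beef: 41.5 × (17.59/17.69) = 41.5 × 0.994347 = 41.2654
petrol: 9.8 × (2.45/1.65) = 9.8 × 1.484848 = 14.5515
Index = Σ wᵢ·(p₁ᵢ/p₀ᵢ) = 68.9229 + 41.2654 + 14.5515 = 124.7398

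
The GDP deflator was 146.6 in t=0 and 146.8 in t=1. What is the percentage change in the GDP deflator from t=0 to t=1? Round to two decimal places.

0.14%

Change = (146.8 − 146.6) / 146.6 × 100
       = 0.2 / 146.6 × 100 = 0.1364%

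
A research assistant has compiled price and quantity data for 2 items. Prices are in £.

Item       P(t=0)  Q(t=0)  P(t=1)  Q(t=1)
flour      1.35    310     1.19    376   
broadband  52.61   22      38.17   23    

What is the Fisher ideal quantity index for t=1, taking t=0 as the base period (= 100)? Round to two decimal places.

Laspeyres component (base-period weights):
ΣP(t=0)Q(t=1) = 1.35×376 + 52.61×23 = 507.6 + 1210.03 = 1717.63
ΣP(t=0)Q(t=0) = 1.35×310 + 52.61×22 = 418.5 + 1157.42 = 1575.92
L = 1717.63 / 1575.92 × 100 = 108.9922
Paasche component (current-period weights):
ΣP(t=1)Q(t=1) = 1.19×376 + 38.17×23 = 447.44 + 877.91 = 1325.35
ΣP(t=1)Q(t=0) = 1.19×310 + 38.17×22 = 368.9 + 839.74 = 1208.64
P = 1325.35 / 1208.64 × 100 = 109.6563
Fisher = √(L × P) = √(108.9922 × 109.6563) = 109.3238

109.32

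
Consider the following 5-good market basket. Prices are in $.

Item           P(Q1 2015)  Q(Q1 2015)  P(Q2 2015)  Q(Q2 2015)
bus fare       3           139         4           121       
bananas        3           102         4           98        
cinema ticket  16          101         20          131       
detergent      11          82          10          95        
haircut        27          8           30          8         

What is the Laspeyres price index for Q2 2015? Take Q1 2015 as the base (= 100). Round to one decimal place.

Laspeyres price index uses base-period quantities as weights.
ΣP(Q2 2015)·Q(Q1 2015) = 4×139 + 4×102 + 20×101 + 10×82 + 30×8 = 556 + 408 + 2020 + 820 + 240 = 4044
ΣP(Q1 2015)·Q(Q1 2015) = 3×139 + 3×102 + 16×101 + 11×82 + 27×8 = 417 + 306 + 1616 + 902 + 216 = 3457
Index = 4044 / 3457 × 100 = 116.9800

117.0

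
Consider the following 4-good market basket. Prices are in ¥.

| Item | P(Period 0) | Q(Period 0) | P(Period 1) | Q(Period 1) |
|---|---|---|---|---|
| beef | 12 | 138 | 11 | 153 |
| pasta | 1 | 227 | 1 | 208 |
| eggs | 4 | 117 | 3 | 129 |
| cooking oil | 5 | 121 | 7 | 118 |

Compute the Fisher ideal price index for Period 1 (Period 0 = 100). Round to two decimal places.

Laspeyres component (base-period weights):
ΣP(Period 1)Q(Period 0) = 11×138 + 1×227 + 3×117 + 7×121 = 1518 + 227 + 351 + 847 = 2943
ΣP(Period 0)Q(Period 0) = 12×138 + 1×227 + 4×117 + 5×121 = 1656 + 227 + 468 + 605 = 2956
L = 2943 / 2956 × 100 = 99.5602
Paasche component (current-period weights):
ΣP(Period 1)Q(Period 1) = 11×153 + 1×208 + 3×129 + 7×118 = 1683 + 208 + 387 + 826 = 3104
ΣP(Period 0)Q(Period 1) = 12×153 + 1×208 + 4×129 + 5×118 = 1836 + 208 + 516 + 590 = 3150
P = 3104 / 3150 × 100 = 98.5397
Fisher = √(L × P) = √(99.5602 × 98.5397) = 99.0486

99.05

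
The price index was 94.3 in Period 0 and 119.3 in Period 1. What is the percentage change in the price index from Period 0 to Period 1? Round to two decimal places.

Change = (119.3 − 94.3) / 94.3 × 100
       = 25.0 / 94.3 × 100 = 26.5111%

26.51%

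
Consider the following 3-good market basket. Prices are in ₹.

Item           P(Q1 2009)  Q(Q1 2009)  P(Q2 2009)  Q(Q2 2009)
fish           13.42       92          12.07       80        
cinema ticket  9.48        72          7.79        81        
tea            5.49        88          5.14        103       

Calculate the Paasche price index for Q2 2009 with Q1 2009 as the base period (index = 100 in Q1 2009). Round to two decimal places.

Paasche price index uses current-period quantities as weights.
ΣP(Q2 2009)·Q(Q2 2009) = 12.07×80 + 7.79×81 + 5.14×103 = 965.6 + 630.99 + 529.42 = 2126.01
ΣP(Q1 2009)·Q(Q2 2009) = 13.42×80 + 9.48×81 + 5.49×103 = 1073.6 + 767.88 + 565.47 = 2406.95
Index = 2126.01 / 2406.95 × 100 = 88.3280

88.33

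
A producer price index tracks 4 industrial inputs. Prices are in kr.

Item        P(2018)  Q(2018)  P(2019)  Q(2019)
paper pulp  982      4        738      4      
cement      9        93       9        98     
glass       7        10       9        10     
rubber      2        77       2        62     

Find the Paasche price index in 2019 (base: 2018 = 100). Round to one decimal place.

80.9

Paasche price index uses current-period quantities as weights.
ΣP(2019)·Q(2019) = 738×4 + 9×98 + 9×10 + 2×62 = 2952 + 882 + 90 + 124 = 4048
ΣP(2018)·Q(2019) = 982×4 + 9×98 + 7×10 + 2×62 = 3928 + 882 + 70 + 124 = 5004
Index = 4048 / 5004 × 100 = 80.8953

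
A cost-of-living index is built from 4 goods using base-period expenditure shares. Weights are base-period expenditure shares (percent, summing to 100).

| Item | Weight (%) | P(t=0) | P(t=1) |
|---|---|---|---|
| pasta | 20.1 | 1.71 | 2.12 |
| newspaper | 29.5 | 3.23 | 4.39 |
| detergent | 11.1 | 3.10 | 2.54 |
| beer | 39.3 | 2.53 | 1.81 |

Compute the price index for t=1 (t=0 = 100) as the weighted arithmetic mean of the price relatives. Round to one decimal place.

102.2

pasta: 20.1 × (2.12/1.71) = 20.1 × 1.239766 = 24.9193
newspaper: 29.5 × (4.39/3.23) = 29.5 × 1.359133 = 40.0944
detergent: 11.1 × (2.54/3.10) = 11.1 × 0.819355 = 9.0948
beer: 39.3 × (1.81/2.53) = 39.3 × 0.715415 = 28.1158
Index = Σ wᵢ·(p₁ᵢ/p₀ᵢ) = 24.9193 + 40.0944 + 9.0948 + 28.1158 = 102.2244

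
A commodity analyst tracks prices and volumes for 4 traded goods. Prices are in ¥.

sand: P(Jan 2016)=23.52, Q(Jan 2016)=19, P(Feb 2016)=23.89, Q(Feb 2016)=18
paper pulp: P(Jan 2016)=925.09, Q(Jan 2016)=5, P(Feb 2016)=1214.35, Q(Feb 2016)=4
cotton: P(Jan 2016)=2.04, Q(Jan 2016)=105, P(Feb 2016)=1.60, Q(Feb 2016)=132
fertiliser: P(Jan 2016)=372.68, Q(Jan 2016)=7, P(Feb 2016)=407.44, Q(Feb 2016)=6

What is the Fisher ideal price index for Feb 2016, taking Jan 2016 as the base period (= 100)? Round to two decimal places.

120.36

Laspeyres component (base-period weights):
ΣP(Feb 2016)Q(Jan 2016) = 23.89×19 + 1214.35×5 + 1.60×105 + 407.44×7 = 453.91 + 6071.75 + 168 + 2852.08 = 9545.74
ΣP(Jan 2016)Q(Jan 2016) = 23.52×19 + 925.09×5 + 2.04×105 + 372.68×7 = 446.88 + 4625.45 + 214.2 + 2608.76 = 7895.29
L = 9545.74 / 7895.29 × 100 = 120.9042
Paasche component (current-period weights):
ΣP(Feb 2016)Q(Feb 2016) = 23.89×18 + 1214.35×4 + 1.60×132 + 407.44×6 = 430.02 + 4857.4 + 211.2 + 2444.64 = 7943.26
ΣP(Jan 2016)Q(Feb 2016) = 23.52×18 + 925.09×4 + 2.04×132 + 372.68×6 = 423.36 + 3700.36 + 269.28 + 2236.08 = 6629.08
P = 7943.26 / 6629.08 × 100 = 119.8245
Fisher = √(L × P) = √(120.9042 × 119.8245) = 120.3631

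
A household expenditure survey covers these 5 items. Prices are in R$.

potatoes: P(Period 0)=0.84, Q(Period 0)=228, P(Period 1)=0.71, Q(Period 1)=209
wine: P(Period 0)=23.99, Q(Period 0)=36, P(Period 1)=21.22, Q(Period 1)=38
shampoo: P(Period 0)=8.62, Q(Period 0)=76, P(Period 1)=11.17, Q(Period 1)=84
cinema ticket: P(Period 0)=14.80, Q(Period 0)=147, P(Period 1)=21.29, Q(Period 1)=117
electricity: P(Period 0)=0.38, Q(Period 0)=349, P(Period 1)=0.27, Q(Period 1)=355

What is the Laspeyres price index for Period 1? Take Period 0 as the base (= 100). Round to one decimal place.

Laspeyres price index uses base-period quantities as weights.
ΣP(Period 1)·Q(Period 0) = 0.71×228 + 21.22×36 + 11.17×76 + 21.29×147 + 0.27×349 = 161.88 + 763.92 + 848.92 + 3129.63 + 94.23 = 4998.58
ΣP(Period 0)·Q(Period 0) = 0.84×228 + 23.99×36 + 8.62×76 + 14.80×147 + 0.38×349 = 191.52 + 863.64 + 655.12 + 2175.6 + 132.62 = 4018.5
Index = 4998.58 / 4018.5 × 100 = 124.3892

124.4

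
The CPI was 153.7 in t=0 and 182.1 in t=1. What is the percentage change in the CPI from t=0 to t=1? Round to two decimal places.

Change = (182.1 − 153.7) / 153.7 × 100
       = 28.4 / 153.7 × 100 = 18.4776%

18.48%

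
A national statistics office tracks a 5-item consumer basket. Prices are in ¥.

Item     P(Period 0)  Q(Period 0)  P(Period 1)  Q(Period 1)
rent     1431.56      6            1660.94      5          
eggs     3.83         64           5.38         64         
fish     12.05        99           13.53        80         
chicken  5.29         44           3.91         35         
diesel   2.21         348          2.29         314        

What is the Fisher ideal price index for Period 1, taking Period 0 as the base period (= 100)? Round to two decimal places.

Laspeyres component (base-period weights):
ΣP(Period 1)Q(Period 0) = 1660.94×6 + 5.38×64 + 13.53×99 + 3.91×44 + 2.29×348 = 9965.64 + 344.32 + 1339.47 + 172.04 + 796.92 = 12618.39
ΣP(Period 0)Q(Period 0) = 1431.56×6 + 3.83×64 + 12.05×99 + 5.29×44 + 2.21×348 = 8589.36 + 245.12 + 1192.95 + 232.76 + 769.08 = 11029.27
L = 12618.39 / 11029.27 × 100 = 114.4082
Paasche component (current-period weights):
ΣP(Period 1)Q(Period 1) = 1660.94×5 + 5.38×64 + 13.53×80 + 3.91×35 + 2.29×314 = 8304.7 + 344.32 + 1082.4 + 136.85 + 719.06 = 10587.33
ΣP(Period 0)Q(Period 1) = 1431.56×5 + 3.83×64 + 12.05×80 + 5.29×35 + 2.21×314 = 7157.8 + 245.12 + 964 + 185.15 + 693.94 = 9246.01
P = 10587.33 / 9246.01 × 100 = 114.5070
Fisher = √(L × P) = √(114.4082 × 114.5070) = 114.4576

114.46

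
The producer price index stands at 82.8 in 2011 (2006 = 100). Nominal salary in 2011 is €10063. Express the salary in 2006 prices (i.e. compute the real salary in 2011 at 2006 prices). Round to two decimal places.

Real = Nominal ÷ (Index/100) = 10063 ÷ (82.8/100)
     = 10063 ÷ 0.828 = 12153.3816

12153.38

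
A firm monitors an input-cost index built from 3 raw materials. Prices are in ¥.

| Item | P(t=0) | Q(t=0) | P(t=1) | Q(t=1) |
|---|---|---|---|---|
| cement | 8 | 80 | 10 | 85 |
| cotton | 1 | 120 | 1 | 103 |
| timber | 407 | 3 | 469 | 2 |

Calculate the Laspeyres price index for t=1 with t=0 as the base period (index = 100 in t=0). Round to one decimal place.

Laspeyres price index uses base-period quantities as weights.
ΣP(t=1)·Q(t=0) = 10×80 + 1×120 + 469×3 = 800 + 120 + 1407 = 2327
ΣP(t=0)·Q(t=0) = 8×80 + 1×120 + 407×3 = 640 + 120 + 1221 = 1981
Index = 2327 / 1981 × 100 = 117.4659

117.5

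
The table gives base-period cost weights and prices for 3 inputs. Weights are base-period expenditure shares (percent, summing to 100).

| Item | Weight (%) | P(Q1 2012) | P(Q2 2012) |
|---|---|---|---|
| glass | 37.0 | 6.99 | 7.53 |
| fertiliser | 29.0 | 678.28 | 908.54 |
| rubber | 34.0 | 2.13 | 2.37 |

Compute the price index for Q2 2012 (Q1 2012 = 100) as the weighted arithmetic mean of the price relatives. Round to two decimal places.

glass: 37.0 × (7.53/6.99) = 37.0 × 1.077253 = 39.8584
fertiliser: 29.0 × (908.54/678.28) = 29.0 × 1.339476 = 38.8448
rubber: 34.0 × (2.37/2.13) = 34.0 × 1.112676 = 37.8310
Index = Σ wᵢ·(p₁ᵢ/p₀ᵢ) = 39.8584 + 38.8448 + 37.8310 = 116.5342

116.53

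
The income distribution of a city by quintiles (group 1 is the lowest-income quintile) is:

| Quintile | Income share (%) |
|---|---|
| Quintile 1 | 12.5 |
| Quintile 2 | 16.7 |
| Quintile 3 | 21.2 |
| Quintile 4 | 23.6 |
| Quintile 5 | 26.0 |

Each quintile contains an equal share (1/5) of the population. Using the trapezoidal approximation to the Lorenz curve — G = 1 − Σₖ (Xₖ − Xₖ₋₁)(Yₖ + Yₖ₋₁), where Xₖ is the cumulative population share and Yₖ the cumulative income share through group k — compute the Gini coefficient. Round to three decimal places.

0.136

Cumulative income shares Yₖ: 0.1250, 0.2920, 0.5040, 0.7400, 1.0000
Σ (Xₖ−Xₖ₋₁)(Yₖ+Yₖ₋₁) = (1/5)(0.1250+0.0000) + (1/5)(0.2920+0.1250) + (1/5)(0.5040+0.2920) + (1/5)(0.7400+0.5040) + (1/5)(1.0000+0.7400)
  = 0.0250 + 0.0834 + 0.1592 + 0.2488 + 0.3480 = 0.8644
G = 1 − 0.8644 = 0.1356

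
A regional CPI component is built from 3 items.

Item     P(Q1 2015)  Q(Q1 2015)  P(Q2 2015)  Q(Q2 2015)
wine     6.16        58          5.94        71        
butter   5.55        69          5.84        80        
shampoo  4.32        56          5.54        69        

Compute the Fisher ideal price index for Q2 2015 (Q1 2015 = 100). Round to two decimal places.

107.74

Laspeyres component (base-period weights):
ΣP(Q2 2015)Q(Q1 2015) = 5.94×58 + 5.84×69 + 5.54×56 = 344.52 + 402.96 + 310.24 = 1057.72
ΣP(Q1 2015)Q(Q1 2015) = 6.16×58 + 5.55×69 + 4.32×56 = 357.28 + 382.95 + 241.92 = 982.15
L = 1057.72 / 982.15 × 100 = 107.6943
Paasche component (current-period weights):
ΣP(Q2 2015)Q(Q2 2015) = 5.94×71 + 5.84×80 + 5.54×69 = 421.74 + 467.2 + 382.26 = 1271.2
ΣP(Q1 2015)Q(Q2 2015) = 6.16×71 + 5.55×80 + 4.32×69 = 437.36 + 444 + 298.08 = 1179.44
P = 1271.2 / 1179.44 × 100 = 107.7800
Fisher = √(L × P) = √(107.6943 × 107.7800) = 107.7371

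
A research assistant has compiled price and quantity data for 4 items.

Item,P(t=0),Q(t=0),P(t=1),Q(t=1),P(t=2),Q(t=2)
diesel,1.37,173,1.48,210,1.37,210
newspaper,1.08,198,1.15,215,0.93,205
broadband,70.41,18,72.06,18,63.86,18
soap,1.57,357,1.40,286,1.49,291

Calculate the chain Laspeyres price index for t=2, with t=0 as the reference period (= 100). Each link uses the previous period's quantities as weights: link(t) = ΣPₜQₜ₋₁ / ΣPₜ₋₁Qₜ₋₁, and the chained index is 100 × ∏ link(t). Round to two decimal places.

Link t=0→t=1:
ΣP(t=1)Q(t=0) = 1.48×173 + 1.15×198 + 72.06×18 + 1.40×357 = 256.04 + 227.7 + 1297.08 + 499.8 = 2280.62
ΣP(t=0)Q(t=0) = 1.37×173 + 1.08×198 + 70.41×18 + 1.57×357 = 237.01 + 213.84 + 1267.38 + 560.49 = 2278.72
link = 2280.62/2278.72 = 1.000834
Link t=1→t=2:
ΣP(t=2)Q(t=1) = 1.37×210 + 0.93×215 + 63.86×18 + 1.49×286 = 287.7 + 199.95 + 1149.48 + 426.14 = 2063.27
ΣP(t=1)Q(t=1) = 1.48×210 + 1.15×215 + 72.06×18 + 1.40×286 = 310.8 + 247.25 + 1297.08 + 400.4 = 2255.53
link = 2063.27/2255.53 = 0.914761
Chained index = 100 × 1.000834 × 0.914761 = 91.5523

91.55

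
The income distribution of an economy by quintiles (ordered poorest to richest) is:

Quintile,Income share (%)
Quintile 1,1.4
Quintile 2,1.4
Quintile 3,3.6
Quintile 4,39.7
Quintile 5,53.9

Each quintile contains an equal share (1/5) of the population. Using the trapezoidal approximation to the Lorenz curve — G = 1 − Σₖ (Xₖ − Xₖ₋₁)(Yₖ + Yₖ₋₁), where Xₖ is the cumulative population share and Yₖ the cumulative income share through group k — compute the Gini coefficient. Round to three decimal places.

0.573

Cumulative income shares Yₖ: 0.0140, 0.0280, 0.0640, 0.4610, 1.0000
Σ (Xₖ−Xₖ₋₁)(Yₖ+Yₖ₋₁) = (1/5)(0.0140+0.0000) + (1/5)(0.0280+0.0140) + (1/5)(0.0640+0.0280) + (1/5)(0.4610+0.0640) + (1/5)(1.0000+0.4610)
  = 0.0028 + 0.0084 + 0.0184 + 0.1050 + 0.2922 = 0.4268
G = 1 − 0.4268 = 0.5732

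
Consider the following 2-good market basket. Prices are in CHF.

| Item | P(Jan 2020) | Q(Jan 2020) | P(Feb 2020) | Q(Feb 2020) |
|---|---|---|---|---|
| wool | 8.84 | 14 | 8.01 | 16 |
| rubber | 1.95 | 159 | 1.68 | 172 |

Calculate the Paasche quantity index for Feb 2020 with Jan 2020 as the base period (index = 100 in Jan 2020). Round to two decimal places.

109.98

Paasche quantity index uses current-period prices as weights.
ΣP(Feb 2020)·Q(Feb 2020) = 8.01×16 + 1.68×172 = 128.16 + 288.96 = 417.12
ΣP(Feb 2020)·Q(Jan 2020) = 8.01×14 + 1.68×159 = 112.14 + 267.12 = 379.26
Index = 417.12 / 379.26 × 100 = 109.9826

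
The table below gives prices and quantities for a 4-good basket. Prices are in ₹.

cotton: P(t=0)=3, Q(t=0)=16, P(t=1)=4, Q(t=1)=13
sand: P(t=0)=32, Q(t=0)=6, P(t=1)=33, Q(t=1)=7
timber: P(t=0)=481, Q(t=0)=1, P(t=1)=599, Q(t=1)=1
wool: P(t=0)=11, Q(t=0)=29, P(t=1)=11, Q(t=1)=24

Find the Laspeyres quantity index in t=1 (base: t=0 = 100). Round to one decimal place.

Laspeyres quantity index uses base-period prices as weights.
ΣP(t=0)·Q(t=1) = 3×13 + 32×7 + 481×1 + 11×24 = 39 + 224 + 481 + 264 = 1008
ΣP(t=0)·Q(t=0) = 3×16 + 32×6 + 481×1 + 11×29 = 48 + 192 + 481 + 319 = 1040
Index = 1008 / 1040 × 100 = 96.9231

96.9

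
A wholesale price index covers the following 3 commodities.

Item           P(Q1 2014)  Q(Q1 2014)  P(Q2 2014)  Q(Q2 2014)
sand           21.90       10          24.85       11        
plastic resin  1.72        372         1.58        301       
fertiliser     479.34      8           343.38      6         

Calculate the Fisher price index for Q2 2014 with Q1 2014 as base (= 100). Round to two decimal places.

76.82

Laspeyres component (base-period weights):
ΣP(Q2 2014)Q(Q1 2014) = 24.85×10 + 1.58×372 + 343.38×8 = 248.5 + 587.76 + 2747.04 = 3583.3
ΣP(Q1 2014)Q(Q1 2014) = 21.90×10 + 1.72×372 + 479.34×8 = 219 + 639.84 + 3834.72 = 4693.56
L = 3583.3 / 4693.56 × 100 = 76.3450
Paasche component (current-period weights):
ΣP(Q2 2014)Q(Q2 2014) = 24.85×11 + 1.58×301 + 343.38×6 = 273.35 + 475.58 + 2060.28 = 2809.21
ΣP(Q1 2014)Q(Q2 2014) = 21.90×11 + 1.72×301 + 479.34×6 = 240.9 + 517.72 + 2876.04 = 3634.66
P = 2809.21 / 3634.66 × 100 = 77.2895
Fisher = √(L × P) = √(76.3450 × 77.2895) = 76.8158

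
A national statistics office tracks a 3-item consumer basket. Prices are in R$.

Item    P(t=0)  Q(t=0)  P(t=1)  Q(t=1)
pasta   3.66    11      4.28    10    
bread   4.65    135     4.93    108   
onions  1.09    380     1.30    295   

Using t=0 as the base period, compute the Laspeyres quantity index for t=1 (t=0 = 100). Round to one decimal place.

Laspeyres quantity index uses base-period prices as weights.
ΣP(t=0)·Q(t=1) = 3.66×10 + 4.65×108 + 1.09×295 = 36.6 + 502.2 + 321.55 = 860.35
ΣP(t=0)·Q(t=0) = 3.66×11 + 4.65×135 + 1.09×380 = 40.26 + 627.75 + 414.2 = 1082.21
Index = 860.35 / 1082.21 × 100 = 79.4994

79.5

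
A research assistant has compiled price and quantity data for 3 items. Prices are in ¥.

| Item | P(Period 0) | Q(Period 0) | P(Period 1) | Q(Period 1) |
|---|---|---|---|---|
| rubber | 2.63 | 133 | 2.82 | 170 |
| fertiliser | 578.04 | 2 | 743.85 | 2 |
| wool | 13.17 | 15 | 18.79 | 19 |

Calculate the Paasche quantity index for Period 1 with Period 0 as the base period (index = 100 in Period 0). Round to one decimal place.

Paasche quantity index uses current-period prices as weights.
ΣP(Period 1)·Q(Period 1) = 2.82×170 + 743.85×2 + 18.79×19 = 479.4 + 1487.7 + 357.01 = 2324.11
ΣP(Period 1)·Q(Period 0) = 2.82×133 + 743.85×2 + 18.79×15 = 375.06 + 1487.7 + 281.85 = 2144.61
Index = 2324.11 / 2144.61 × 100 = 108.3698

108.4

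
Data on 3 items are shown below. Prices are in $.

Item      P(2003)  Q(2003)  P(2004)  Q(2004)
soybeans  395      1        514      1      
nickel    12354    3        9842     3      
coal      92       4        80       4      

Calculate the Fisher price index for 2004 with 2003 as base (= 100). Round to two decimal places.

Laspeyres component (base-period weights):
ΣP(2004)Q(2003) = 514×1 + 9842×3 + 80×4 = 514 + 29526 + 320 = 30360
ΣP(2003)Q(2003) = 395×1 + 12354×3 + 92×4 = 395 + 37062 + 368 = 37825
L = 30360 / 37825 × 100 = 80.2644
Paasche component (current-period weights):
ΣP(2004)Q(2004) = 514×1 + 9842×3 + 80×4 = 514 + 29526 + 320 = 30360
ΣP(2003)Q(2004) = 395×1 + 12354×3 + 92×4 = 395 + 37062 + 368 = 37825
P = 30360 / 37825 × 100 = 80.2644
Fisher = √(L × P) = √(80.2644 × 80.2644) = 80.2644

80.26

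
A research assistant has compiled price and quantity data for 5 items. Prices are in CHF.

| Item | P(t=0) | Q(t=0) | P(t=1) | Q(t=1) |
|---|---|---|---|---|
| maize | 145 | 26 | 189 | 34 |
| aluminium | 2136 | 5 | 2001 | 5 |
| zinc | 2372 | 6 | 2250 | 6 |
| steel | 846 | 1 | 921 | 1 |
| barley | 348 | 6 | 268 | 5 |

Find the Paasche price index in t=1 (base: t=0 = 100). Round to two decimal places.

99.27

Paasche price index uses current-period quantities as weights.
ΣP(t=1)·Q(t=1) = 189×34 + 2001×5 + 2250×6 + 921×1 + 268×5 = 6426 + 10005 + 13500 + 921 + 1340 = 32192
ΣP(t=0)·Q(t=1) = 145×34 + 2136×5 + 2372×6 + 846×1 + 348×5 = 4930 + 10680 + 14232 + 846 + 1740 = 32428
Index = 32192 / 32428 × 100 = 99.2722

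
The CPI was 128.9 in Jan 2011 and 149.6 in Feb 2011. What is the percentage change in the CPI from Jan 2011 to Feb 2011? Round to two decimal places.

Change = (149.6 − 128.9) / 128.9 × 100
       = 20.7 / 128.9 × 100 = 16.0590%

16.06%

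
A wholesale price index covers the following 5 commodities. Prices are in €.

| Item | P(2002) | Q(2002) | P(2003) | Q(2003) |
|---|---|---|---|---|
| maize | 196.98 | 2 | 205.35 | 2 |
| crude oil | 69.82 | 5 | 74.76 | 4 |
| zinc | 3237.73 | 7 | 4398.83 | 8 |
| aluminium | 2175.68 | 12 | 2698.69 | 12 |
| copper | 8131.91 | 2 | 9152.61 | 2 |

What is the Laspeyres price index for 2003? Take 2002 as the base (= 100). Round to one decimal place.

125.1

Laspeyres price index uses base-period quantities as weights.
ΣP(2003)·Q(2002) = 205.35×2 + 74.76×5 + 4398.83×7 + 2698.69×12 + 9152.61×2 = 410.7 + 373.8 + 30791.81 + 32384.28 + 18305.22 = 82265.81
ΣP(2002)·Q(2002) = 196.98×2 + 69.82×5 + 3237.73×7 + 2175.68×12 + 8131.91×2 = 393.96 + 349.1 + 22664.11 + 26108.16 + 16263.82 = 65779.15
Index = 82265.81 / 65779.15 × 100 = 125.0637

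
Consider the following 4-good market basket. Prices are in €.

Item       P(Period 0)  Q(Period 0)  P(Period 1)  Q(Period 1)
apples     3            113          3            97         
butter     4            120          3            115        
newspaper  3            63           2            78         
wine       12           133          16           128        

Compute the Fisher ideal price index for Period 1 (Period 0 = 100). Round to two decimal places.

Laspeyres component (base-period weights):
ΣP(Period 1)Q(Period 0) = 3×113 + 3×120 + 2×63 + 16×133 = 339 + 360 + 126 + 2128 = 2953
ΣP(Period 0)Q(Period 0) = 3×113 + 4×120 + 3×63 + 12×133 = 339 + 480 + 189 + 1596 = 2604
L = 2953 / 2604 × 100 = 113.4025
Paasche component (current-period weights):
ΣP(Period 1)Q(Period 1) = 3×97 + 3×115 + 2×78 + 16×128 = 291 + 345 + 156 + 2048 = 2840
ΣP(Period 0)Q(Period 1) = 3×97 + 4×115 + 3×78 + 12×128 = 291 + 460 + 234 + 1536 = 2521
P = 2840 / 2521 × 100 = 112.6537
Fisher = √(L × P) = √(113.4025 × 112.6537) = 113.0275

113.03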